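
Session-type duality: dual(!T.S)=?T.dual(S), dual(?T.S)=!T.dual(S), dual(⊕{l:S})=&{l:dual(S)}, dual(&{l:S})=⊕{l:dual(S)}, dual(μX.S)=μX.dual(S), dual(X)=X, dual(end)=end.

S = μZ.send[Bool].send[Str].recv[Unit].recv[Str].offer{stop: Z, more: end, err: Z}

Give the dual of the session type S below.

μZ.recv[Bool].recv[Str].send[Unit].send[Str].select{stop: Z, more: end, err: Z}

μZ = μZ  (μ self-dual)
  send[Bool] = recv[Bool]
    send[Str] = recv[Str]
      recv[Unit] = send[Unit]
        recv[Str] = send[Str]
          offer{stop,more,err} = select{stop,more,err}  (offer→select)
            case stop:
              Z ↦ Z
            case more:
              end ↦ end
            case err:
              Z ↦ Z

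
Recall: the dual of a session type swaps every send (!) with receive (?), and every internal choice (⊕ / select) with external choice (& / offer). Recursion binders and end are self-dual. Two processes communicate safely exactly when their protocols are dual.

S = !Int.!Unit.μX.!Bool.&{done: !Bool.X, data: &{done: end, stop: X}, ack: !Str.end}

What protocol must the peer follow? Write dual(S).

?Int.?Unit.μX.?Bool.⊕{done: ?Bool.X, data: ⊕{done: end, stop: X}, ack: ?Str.end}

!Int → ?Int
  !Unit → ?Unit
    μX → μX  (binder kept)
      !Bool → ?Bool
        &{done,data,ack} → ⊕{done,data,ack}  (external→internal)
          • done:
            !Bool → ?Bool
              dual(X) = X
          • data:
            &{done,stop} → ⊕{done,stop}  (external→internal)
              • done:
                dual(end) = end
              • stop:
                dual(X) = X
          • ack:
            !Str → ?Str
              dual(end) = end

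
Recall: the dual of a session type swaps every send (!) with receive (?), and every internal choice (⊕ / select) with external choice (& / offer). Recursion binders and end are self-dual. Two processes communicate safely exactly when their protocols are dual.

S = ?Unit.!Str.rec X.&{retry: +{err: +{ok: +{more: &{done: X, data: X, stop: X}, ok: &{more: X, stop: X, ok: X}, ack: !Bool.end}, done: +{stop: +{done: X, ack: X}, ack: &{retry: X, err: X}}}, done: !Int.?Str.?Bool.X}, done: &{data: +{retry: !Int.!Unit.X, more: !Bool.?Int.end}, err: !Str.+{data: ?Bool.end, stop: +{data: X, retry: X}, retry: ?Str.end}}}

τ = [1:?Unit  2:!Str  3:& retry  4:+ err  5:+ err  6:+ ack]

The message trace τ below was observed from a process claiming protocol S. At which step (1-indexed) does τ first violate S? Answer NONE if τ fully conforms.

[1] ?Unit  ok  state: !Str.rec X.…
[2] !Str  ok  state: rec X.…
[3] & retry  ok  state: +{err: +{ok: +{more: &{done: rec X.…, data: rec X.…, stop: rec X.…}, ok: &{more: rec X.…, stop: rec X.…, ok: rec X.…}, ack: !Bool.end}, done: +{stop: +{done: rec X.…, ack: rec X.…}, ack: &{retry: rec X.…, err: rec X.…}}}, done: !Int.?Str.?Bool.rec X.…}
[4] + err  ok  state: +{ok: +{more: &{done: rec X.…, data: rec X.…, stop: rec X.…}, ok: &{more: rec X.…, stop: rec X.…, ok: rec X.…}, ack: !Bool.end}, done: +{stop: +{done: rec X.…, ack: rec X.…}, ack: &{retry: rec X.…, err: rec X.…}}}
[5] got + err, protocol expects + ok or + done  ✗

5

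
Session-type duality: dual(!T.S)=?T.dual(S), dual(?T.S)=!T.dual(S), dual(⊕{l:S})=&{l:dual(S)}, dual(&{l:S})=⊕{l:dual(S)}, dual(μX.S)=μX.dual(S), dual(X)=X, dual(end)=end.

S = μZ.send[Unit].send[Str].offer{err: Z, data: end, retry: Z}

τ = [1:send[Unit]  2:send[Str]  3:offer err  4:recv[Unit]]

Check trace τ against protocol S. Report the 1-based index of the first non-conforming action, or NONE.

[1] send[Unit]  ok  residual = send[Str].offer{err: μZ.…, data: end, retry: μZ.…}
[2] send[Str]  ok  residual = offer{err: μZ.…, data: end, retry: μZ.…}
[3] offer err  ok  residual = μZ.…
[4] got recv[Unit], protocol expects send[Unit]  ✗

4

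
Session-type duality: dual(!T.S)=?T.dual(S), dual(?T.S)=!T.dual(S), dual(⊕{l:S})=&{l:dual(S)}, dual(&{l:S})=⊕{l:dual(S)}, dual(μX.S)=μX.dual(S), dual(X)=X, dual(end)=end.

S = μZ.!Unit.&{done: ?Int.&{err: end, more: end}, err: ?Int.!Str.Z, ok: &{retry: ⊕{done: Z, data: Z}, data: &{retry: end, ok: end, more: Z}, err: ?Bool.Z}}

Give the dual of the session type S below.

μZ.?Unit.⊕{done: !Int.⊕{err: end, more: end}, err: !Int.?Str.Z, ok: ⊕{retry: &{done: Z, data: Z}, data: ⊕{retry: end, ok: end, more: Z}, err: !Bool.Z}}

μZ = μZ  (rec unchanged)
  !Unit = ?Unit
    &{done,err,ok} = ⊕{done,err,ok}  (offer→select)
      • done:
        ?Int = !Int
          &{err,more} = ⊕{err,more}  (offer→select)
            • err:
              dual(end) = end
            • more:
              dual(end) = end
      • err:
        ?Int = !Int
          !Str = ?Str
            dual(Z) = Z
      • ok:
        &{retry,data,err} = ⊕{retry,data,err}  (offer→select)
          • retry:
            ⊕{done,data} = &{done,data}  (⊕→&)
              • done:
                dual(Z) = Z
              • data:
                dual(Z) = Z
          • data:
            &{retry,ok,more} = ⊕{retry,ok,more}  (offer→select)
              • retry:
                dual(end) = end
              • ok:
                dual(end) = end
              • more:
                dual(Z) = Z
          • err:
            ?Bool = !Bool
              dual(Z) = Z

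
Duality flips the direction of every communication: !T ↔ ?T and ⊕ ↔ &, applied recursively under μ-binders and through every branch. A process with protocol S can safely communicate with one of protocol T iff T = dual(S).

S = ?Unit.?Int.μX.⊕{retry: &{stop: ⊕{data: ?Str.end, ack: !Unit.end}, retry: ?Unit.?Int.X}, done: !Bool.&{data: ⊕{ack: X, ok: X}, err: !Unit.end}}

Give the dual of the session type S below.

?Unit → !Unit
  ?Int → !Int
    μX → μX  (μ self-dual)
      ⊕{retry,done} → &{retry,done}  (select→offer)
        case retry:
          &{stop,retry} → ⊕{stop,retry}  (offer→select)
            case stop:
              ⊕{data,ack} → &{data,ack}  (select→offer)
                case data:
                  ?Str → !Str
                    end self-dual
                case ack:
                  !Unit → ?Unit
                    end self-dual
            case retry:
              ?Unit → !Unit
                ?Int → !Int
                  X self-dual
        case done:
          !Bool → ?Bool
            &{data,err} → ⊕{data,err}  (offer→select)
              case data:
                ⊕{ack,ok} → &{ack,ok}  (select→offer)
                  case ack:
                    X self-dual
                  case ok:
                    X self-dual
              case err:
                !Unit → ?Unit
                  end self-dual

!Unit.!Int.μX.&{retry: ⊕{stop: &{data: !Str.end, ack: ?Unit.end}, retry: !Unit.!Int.X}, done: ?Bool.⊕{data: &{ack: X, ok: X}, err: ?Unit.end}}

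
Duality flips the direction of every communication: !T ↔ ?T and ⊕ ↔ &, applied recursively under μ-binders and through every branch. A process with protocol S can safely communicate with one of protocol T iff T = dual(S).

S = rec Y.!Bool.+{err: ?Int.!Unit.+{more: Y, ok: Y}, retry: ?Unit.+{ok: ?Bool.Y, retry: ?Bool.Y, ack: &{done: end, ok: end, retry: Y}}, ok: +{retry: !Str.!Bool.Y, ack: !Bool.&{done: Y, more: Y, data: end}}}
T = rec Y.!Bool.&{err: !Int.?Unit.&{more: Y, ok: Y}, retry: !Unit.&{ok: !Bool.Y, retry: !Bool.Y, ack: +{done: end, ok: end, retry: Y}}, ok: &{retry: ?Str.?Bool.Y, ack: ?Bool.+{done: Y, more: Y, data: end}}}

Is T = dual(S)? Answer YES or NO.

NO

rec Y | rec Y  ok (binder kept)
  !Bool | !Bool  ✗ same direction on both sides — not dual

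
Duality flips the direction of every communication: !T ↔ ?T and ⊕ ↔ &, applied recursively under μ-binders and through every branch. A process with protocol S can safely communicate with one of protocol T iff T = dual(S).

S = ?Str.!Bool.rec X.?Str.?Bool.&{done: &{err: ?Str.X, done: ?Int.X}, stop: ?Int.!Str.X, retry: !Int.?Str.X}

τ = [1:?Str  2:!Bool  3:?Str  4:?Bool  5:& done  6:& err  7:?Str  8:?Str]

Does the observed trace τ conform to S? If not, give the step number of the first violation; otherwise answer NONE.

@1 ?Str  match  state: !Bool.rec X.…
@2 !Bool  match  state: rec X.…
@3 ?Str  match  state: ?Bool.&{done: &{err: ?Str.rec X.…, done: ?Int.rec X.…}, stop: ?Int.!Str.rec X.…, retry: !Int.?Str.rec X.…}
@4 ?Bool  match  state: &{done: &{err: ?Str.rec X.…, done: ?Int.rec X.…}, stop: ?Int.!Str.rec X.…, retry: !Int.?Str.rec X.…}
@5 & done  match  state: &{err: ?Str.rec X.…, done: ?Int.rec X.…}
@6 & err  match  state: ?Str.rec X.…
@7 ?Str  match  state: rec X.…
@8 ?Str  match  state: ?Bool.&{done: &{err: ?Str.rec X.…, done: ?Int.rec X.…}, stop: ?Int.!Str.rec X.…, retry: !Int.?Str.rec X.…}
trace exhausted — no violation

NONE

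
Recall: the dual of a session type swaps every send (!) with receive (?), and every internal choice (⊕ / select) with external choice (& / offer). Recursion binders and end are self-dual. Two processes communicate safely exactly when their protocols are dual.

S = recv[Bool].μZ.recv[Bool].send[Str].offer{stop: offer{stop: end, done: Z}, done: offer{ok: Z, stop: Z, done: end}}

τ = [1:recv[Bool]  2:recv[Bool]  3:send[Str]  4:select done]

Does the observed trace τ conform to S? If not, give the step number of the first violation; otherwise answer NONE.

4

@1 recv[Bool]  ✓  state: μZ.…
@2 recv[Bool]  ✓  state: send[Str].offer{stop: offer{stop: end, done: μZ.…}, done: offer{ok: μZ.…, stop: μZ.…, done: end}}
@3 send[Str]  ✓  state: offer{stop: offer{stop: end, done: μZ.…}, done: offer{ok: μZ.…, stop: μZ.…, done: end}}
@4 got select done, protocol expects offer stop or offer done  ✗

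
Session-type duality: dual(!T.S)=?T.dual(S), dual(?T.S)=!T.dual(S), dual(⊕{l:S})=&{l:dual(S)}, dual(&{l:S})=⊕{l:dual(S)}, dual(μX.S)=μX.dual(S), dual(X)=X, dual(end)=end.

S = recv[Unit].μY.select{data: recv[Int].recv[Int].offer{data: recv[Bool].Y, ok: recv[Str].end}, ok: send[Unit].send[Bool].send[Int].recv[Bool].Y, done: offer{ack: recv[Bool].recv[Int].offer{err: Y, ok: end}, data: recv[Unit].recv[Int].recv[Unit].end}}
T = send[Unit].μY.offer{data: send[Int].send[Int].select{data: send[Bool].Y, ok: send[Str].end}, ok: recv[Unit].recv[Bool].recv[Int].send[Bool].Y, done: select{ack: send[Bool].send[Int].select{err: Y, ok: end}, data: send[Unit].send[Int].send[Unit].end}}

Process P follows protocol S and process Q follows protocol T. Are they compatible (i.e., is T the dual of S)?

YES

recv[Unit] vs send[Unit]  ok
  μY vs μY  ok (binder kept)
    select{data,ok,done} vs offer{data,ok,done}  ok same labels
      [data]
        recv[Int] vs send[Int]  ok
          recv[Int] vs send[Int]  ok
            offer{data,ok} vs select{data,ok}  ok same labels
              [data]
                recv[Bool] vs send[Bool]  ok
                  Y vs Y  ok
              [ok]
                recv[Str] vs send[Str]  ok
                  end vs end  ok
      [ok]
        send[Unit] vs recv[Unit]  ok
          send[Bool] vs recv[Bool]  ok
            send[Int] vs recv[Int]  ok
              recv[Bool] vs send[Bool]  ok
                Y vs Y  ok
      [done]
        offer{ack,data} vs select{ack,data}  ok same labels
          [ack]
            recv[Bool] vs send[Bool]  ok
              recv[Int] vs send[Int]  ok
                offer{err,ok} vs select{err,ok}  ok same labels
                  [err]
                    Y vs Y  ok
                  [ok]
                    end vs end  ok
          [data]
            recv[Unit] vs send[Unit]  ok
              recv[Int] vs send[Int]  ok
                recv[Unit] vs send[Unit]  ok
                  end vs end  ok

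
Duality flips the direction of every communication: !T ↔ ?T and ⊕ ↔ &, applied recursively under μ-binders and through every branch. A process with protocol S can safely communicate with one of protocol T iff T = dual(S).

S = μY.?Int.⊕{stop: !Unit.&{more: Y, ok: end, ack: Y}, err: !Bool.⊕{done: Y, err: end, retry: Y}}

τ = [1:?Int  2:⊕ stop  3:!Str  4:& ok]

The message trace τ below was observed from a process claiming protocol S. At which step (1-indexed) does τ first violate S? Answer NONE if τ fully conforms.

step 1: ?Int  ✓  cont: ⊕{stop: !Unit.&{more: μY.…, ok: end, ack: μY.…}, err: !Bool.⊕{done: μY.…, err: end, retry: μY.…}}
step 2: ⊕ stop  ✓  cont: !Unit.&{more: μY.…, ok: end, ack: μY.…}
step 3: got !Str, protocol expects !Unit  ✗

3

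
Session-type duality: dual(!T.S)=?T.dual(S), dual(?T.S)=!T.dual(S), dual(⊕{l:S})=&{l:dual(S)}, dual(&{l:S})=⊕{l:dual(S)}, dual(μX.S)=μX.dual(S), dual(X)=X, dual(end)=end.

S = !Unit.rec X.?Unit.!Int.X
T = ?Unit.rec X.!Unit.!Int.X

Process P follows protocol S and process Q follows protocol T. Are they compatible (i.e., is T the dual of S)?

NO

!Unit ‖ ?Unit  match
  rec X ‖ rec X  match (binder kept)
    ?Unit ‖ !Unit  match
      !Int ‖ !Int  ✗ same direction on both sides — not dual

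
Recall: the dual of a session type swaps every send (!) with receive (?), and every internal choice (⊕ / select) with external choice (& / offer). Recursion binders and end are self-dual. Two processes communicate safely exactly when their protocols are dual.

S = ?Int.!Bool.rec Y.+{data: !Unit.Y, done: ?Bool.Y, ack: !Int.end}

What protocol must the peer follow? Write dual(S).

!Int.?Bool.rec Y.&{data: ?Unit.Y, done: !Bool.Y, ack: ?Int.end}

?Int = !Int
  !Bool = ?Bool
    rec Y = rec Y  (binder kept)
      +{data,done,ack} = &{data,done,ack}  (⊕→&)
        [data]
          !Unit = ?Unit
            Y ↦ Y
        [done]
          ?Bool = !Bool
            Y ↦ Y
        [ack]
          !Int = ?Int
            end ↦ end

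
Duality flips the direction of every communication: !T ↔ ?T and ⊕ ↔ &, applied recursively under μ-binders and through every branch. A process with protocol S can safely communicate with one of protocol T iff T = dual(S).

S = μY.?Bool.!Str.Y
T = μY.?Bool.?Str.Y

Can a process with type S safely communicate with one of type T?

NO

μY | μY  ok (μ self-dual)
  ?Bool | ?Bool  ✗ same direction on both sides — not dual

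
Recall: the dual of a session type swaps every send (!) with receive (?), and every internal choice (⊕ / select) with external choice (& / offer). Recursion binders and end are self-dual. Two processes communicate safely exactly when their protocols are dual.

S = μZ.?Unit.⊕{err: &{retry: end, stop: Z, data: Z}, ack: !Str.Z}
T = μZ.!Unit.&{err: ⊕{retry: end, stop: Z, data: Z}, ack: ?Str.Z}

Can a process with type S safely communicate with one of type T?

μZ vs μZ  match (rec unchanged)
  ?Unit vs !Unit  match
    ⊕{err,ack} vs &{err,ack}  match label sets agree
      case err:
        &{retry,stop,data} vs ⊕{retry,stop,data}  match label sets agree
          case retry:
            end vs end  match
          case stop:
            Z vs Z  match
          case data:
            Z vs Z  match
      case ack:
        !Str vs ?Str  match
          Z vs Z  match

YES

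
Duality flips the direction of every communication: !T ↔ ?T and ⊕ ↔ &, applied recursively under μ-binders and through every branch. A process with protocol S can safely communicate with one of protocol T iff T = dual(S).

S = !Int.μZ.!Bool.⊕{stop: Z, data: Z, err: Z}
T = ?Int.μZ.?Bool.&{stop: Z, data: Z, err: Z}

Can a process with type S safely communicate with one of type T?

YES

!Int ‖ ?Int  match
  μZ ‖ μZ  match (μ self-dual)
    !Bool ‖ ?Bool  match
      ⊕{stop,data,err} ‖ &{stop,data,err}  match labels match
        case stop:
          Z ‖ Z  match
        case data:
          Z ‖ Z  match
        case err:
          Z ‖ Z  match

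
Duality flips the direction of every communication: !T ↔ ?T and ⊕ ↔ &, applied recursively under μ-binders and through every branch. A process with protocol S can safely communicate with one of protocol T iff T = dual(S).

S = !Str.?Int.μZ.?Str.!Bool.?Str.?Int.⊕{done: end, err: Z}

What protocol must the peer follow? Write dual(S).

!Str = ?Str
  ?Int = !Int
    μZ = μZ  (rec unchanged)
      ?Str = !Str
        !Bool = ?Bool
          ?Str = !Str
            ?Int = !Int
              ⊕{done,err} = &{done,err}  (⊕→&)
                • done:
                  end ↦ end
                • err:
                  Z ↦ Z

?Str.!Int.μZ.!Str.?Bool.!Str.!Int.&{done: end, err: Z}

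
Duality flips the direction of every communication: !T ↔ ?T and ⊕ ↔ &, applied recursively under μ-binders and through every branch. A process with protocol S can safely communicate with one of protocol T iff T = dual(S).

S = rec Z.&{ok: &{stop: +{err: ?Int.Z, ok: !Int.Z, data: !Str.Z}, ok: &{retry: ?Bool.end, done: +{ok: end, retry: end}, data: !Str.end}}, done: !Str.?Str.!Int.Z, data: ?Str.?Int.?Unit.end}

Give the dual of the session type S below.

rec Z → rec Z  (μ self-dual)
  &{ok,done,data} → +{ok,done,data}  (&→⊕)
    [ok]
      &{stop,ok} → +{stop,ok}  (&→⊕)
        [stop]
          +{err,ok,data} → &{err,ok,data}  (internal→external)
            [err]
              ?Int → !Int
                dual(Z) = Z
            [ok]
              !Int → ?Int
                dual(Z) = Z
            [data]
              !Str → ?Str
                dual(Z) = Z
        [ok]
          &{retry,done,data} → +{retry,done,data}  (&→⊕)
            [retry]
              ?Bool → !Bool
                dual(end) = end
            [done]
              +{ok,retry} → &{ok,retry}  (internal→external)
                [ok]
                  dual(end) = end
                [retry]
                  dual(end) = end
            [data]
              !Str → ?Str
                dual(end) = end
    [done]
      !Str → ?Str
        ?Str → !Str
          !Int → ?Int
            dual(Z) = Z
    [data]
      ?Str → !Str
        ?Int → !Int
          ?Unit → !Unit
            dual(end) = end

rec Z.+{ok: +{stop: &{err: !Int.Z, ok: ?Int.Z, data: ?Str.Z}, ok: +{retry: !Bool.end, done: &{ok: end, retry: end}, data: ?Str.end}}, done: ?Str.!Str.?Int.Z, data: !Str.!Int.!Unit.end}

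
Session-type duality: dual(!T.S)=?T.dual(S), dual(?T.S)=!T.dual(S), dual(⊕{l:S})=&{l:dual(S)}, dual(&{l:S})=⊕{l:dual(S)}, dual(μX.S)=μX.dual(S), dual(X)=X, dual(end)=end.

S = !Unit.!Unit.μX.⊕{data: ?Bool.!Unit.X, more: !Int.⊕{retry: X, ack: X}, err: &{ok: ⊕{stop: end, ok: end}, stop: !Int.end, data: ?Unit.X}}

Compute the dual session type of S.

?Unit.?Unit.μX.&{data: !Bool.?Unit.X, more: ?Int.&{retry: X, ack: X}, err: ⊕{ok: &{stop: end, ok: end}, stop: ?Int.end, data: !Unit.X}}

!Unit ↦ ?Unit
  !Unit ↦ ?Unit
    μX ↦ μX  (binder kept)
      ⊕{data,more,err} ↦ &{data,more,err}  (select→offer)
        • data:
          ?Bool ↦ !Bool
            !Unit ↦ ?Unit
              X ↦ X
        • more:
          !Int ↦ ?Int
            ⊕{retry,ack} ↦ &{retry,ack}  (select→offer)
              • retry:
                X ↦ X
              • ack:
                X ↦ X
        • err:
          &{ok,stop,data} ↦ ⊕{ok,stop,data}  (&→⊕)
            • ok:
              ⊕{stop,ok} ↦ &{stop,ok}  (select→offer)
                • stop:
                  end ↦ end
                • ok:
                  end ↦ end
            • stop:
              !Int ↦ ?Int
                end ↦ end
            • data:
              ?Unit ↦ !Unit
                X ↦ X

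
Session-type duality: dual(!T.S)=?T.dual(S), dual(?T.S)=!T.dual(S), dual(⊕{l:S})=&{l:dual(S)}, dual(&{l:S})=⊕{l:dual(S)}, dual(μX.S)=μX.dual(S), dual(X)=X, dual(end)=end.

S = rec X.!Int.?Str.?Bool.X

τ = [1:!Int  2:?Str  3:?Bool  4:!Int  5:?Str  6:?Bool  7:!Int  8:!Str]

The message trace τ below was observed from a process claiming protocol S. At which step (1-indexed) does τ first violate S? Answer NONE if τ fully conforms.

step 1: !Int  match  state: ?Str.?Bool.rec X.…
step 2: ?Str  match  state: ?Bool.rec X.…
step 3: ?Bool  match  state: rec X.…
step 4: !Int  match  state: ?Str.?Bool.rec X.…
step 5: ?Str  match  state: ?Bool.rec X.…
step 6: ?Bool  match  state: rec X.…
step 7: !Int  match  state: ?Str.?Bool.rec X.…
step 8: got !Str, protocol expects ?Str  ✗

8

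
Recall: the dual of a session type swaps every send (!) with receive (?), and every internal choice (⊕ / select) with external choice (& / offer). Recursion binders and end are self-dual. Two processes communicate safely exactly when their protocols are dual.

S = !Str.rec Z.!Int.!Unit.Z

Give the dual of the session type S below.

?Str.rec Z.?Int.?Unit.Z

!Str → ?Str
  rec Z → rec Z  (μ self-dual)
    !Int → ?Int
      !Unit → ?Unit
        Z self-dual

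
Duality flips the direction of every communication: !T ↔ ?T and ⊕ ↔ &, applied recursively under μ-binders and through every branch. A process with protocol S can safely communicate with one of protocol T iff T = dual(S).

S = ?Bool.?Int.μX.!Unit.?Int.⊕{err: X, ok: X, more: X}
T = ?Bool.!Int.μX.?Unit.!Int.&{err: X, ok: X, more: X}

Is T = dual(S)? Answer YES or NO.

?Bool vs ?Bool  ✗ same direction on both sides — not dual

NO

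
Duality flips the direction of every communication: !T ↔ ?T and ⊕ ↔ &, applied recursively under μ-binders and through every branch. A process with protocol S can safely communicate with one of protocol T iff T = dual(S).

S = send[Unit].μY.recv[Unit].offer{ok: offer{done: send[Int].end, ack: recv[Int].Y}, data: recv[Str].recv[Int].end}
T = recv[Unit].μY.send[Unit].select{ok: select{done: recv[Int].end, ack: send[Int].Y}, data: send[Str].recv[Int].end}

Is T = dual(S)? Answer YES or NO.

NO

send[Unit] vs recv[Unit]  ok
  μY vs μY  ok (rec unchanged)
    recv[Unit] vs send[Unit]  ok
      offer{ok,data} vs select{ok,data}  ok labels match
        [ok]
          offer{done,ack} vs select{done,ack}  ok labels match
            [done]
              send[Int] vs recv[Int]  ok
                end vs end  ok
            [ack]
              recv[Int] vs send[Int]  ok
                Y vs Y  ok
        [data]
          recv[Str] vs send[Str]  ok
            recv[Int] vs recv[Int]  ✗ same direction on both sides — not dual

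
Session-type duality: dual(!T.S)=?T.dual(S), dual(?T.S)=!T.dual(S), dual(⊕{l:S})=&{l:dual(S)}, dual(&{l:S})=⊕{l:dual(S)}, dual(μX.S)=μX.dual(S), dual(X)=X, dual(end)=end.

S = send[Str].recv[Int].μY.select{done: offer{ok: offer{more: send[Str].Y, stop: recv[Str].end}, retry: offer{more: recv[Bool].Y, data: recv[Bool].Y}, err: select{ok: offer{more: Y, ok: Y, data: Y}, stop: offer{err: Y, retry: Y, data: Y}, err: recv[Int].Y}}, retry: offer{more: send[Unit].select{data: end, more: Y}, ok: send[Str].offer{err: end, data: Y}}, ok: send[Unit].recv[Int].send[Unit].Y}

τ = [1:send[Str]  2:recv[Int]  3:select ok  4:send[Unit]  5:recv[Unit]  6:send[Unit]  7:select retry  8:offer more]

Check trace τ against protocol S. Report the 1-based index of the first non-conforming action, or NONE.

[1] send[Str]  ✓  cont: recv[Int].μY.…
[2] recv[Int]  ✓  cont: μY.…
[3] select ok  ✓  cont: send[Unit].recv[Int].send[Unit].μY.…
[4] send[Unit]  ✓  cont: recv[Int].send[Unit].μY.…
[5] got recv[Unit], protocol expects recv[Int]  ✗

5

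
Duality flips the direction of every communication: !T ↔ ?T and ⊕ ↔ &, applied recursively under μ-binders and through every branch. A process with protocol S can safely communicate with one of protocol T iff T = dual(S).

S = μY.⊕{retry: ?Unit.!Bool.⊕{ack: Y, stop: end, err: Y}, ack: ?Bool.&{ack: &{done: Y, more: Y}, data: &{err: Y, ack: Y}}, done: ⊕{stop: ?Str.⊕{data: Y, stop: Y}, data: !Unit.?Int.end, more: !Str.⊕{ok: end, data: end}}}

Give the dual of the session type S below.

μY ↦ μY  (binder kept)
  ⊕{retry,ack,done} ↦ &{retry,ack,done}  (⊕→&)
    [retry]
      ?Unit ↦ !Unit
        !Bool ↦ ?Bool
          ⊕{ack,stop,err} ↦ &{ack,stop,err}  (⊕→&)
            [ack]
              Y self-dual
            [stop]
              end self-dual
            [err]
              Y self-dual
    [ack]
      ?Bool ↦ !Bool
        &{ack,data} ↦ ⊕{ack,data}  (&→⊕)
          [ack]
            &{done,more} ↦ ⊕{done,more}  (&→⊕)
              [done]
                Y self-dual
              [more]
                Y self-dual
          [data]
            &{err,ack} ↦ ⊕{err,ack}  (&→⊕)
              [err]
                Y self-dual
              [ack]
                Y self-dual
    [done]
      ⊕{stop,data,more} ↦ &{stop,data,more}  (⊕→&)
        [stop]
          ?Str ↦ !Str
            ⊕{data,stop} ↦ &{data,stop}  (⊕→&)
              [data]
                Y self-dual
              [stop]
                Y self-dual
        [data]
          !Unit ↦ ?Unit
            ?Int ↦ !Int
              end self-dual
        [more]
          !Str ↦ ?Str
            ⊕{ok,data} ↦ &{ok,data}  (⊕→&)
              [ok]
                end self-dual
              [data]
                end self-dual

μY.&{retry: !Unit.?Bool.&{ack: Y, stop: end, err: Y}, ack: !Bool.⊕{ack: ⊕{done: Y, more: Y}, data: ⊕{err: Y, ack: Y}}, done: &{stop: !Str.&{data: Y, stop: Y}, data: ?Unit.!Int.end, more: ?Str.&{ok: end, data: end}}}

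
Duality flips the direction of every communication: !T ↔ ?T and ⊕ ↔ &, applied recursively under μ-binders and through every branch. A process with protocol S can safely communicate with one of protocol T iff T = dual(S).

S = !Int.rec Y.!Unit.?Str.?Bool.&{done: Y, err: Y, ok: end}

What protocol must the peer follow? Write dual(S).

!Int = ?Int
  rec Y = rec Y  (μ self-dual)
    !Unit = ?Unit
      ?Str = !Str
        ?Bool = !Bool
          &{done,err,ok} = +{done,err,ok}  (&→⊕)
            case done:
              dual(Y) = Y
            case err:
              dual(Y) = Y
            case ok:
              dual(end) = end

?Int.rec Y.?Unit.!Str.!Bool.+{done: Y, err: Y, ok: end}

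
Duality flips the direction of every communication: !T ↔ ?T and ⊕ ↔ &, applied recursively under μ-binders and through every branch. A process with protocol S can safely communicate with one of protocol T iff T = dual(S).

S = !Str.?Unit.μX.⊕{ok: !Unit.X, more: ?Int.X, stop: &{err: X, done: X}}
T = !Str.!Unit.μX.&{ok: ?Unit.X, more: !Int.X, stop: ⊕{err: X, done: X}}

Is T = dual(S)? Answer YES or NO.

!Str vs !Str  ✗ same direction on both sides — not dual

NO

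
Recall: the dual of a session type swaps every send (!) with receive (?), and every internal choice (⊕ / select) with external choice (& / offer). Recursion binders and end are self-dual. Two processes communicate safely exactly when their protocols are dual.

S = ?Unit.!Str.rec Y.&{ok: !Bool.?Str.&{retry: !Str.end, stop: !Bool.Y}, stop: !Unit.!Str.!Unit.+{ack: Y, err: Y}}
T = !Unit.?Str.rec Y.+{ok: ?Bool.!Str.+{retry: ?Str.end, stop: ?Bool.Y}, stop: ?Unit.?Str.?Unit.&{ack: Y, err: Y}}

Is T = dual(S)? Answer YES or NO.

?Unit vs !Unit  ok
  !Str vs ?Str  ok
    rec Y vs rec Y  ok (binder kept)
      &{ok,stop} vs +{ok,stop}  ok label sets agree
        case ok:
          !Bool vs ?Bool  ok
            ?Str vs !Str  ok
              &{retry,stop} vs +{retry,stop}  ok label sets agree
                case retry:
                  !Str vs ?Str  ok
                    end vs end  ok
                case stop:
                  !Bool vs ?Bool  ok
                    Y vs Y  ok
        case stop:
          !Unit vs ?Unit  ok
            !Str vs ?Str  ok
              !Unit vs ?Unit  ok
                +{ack,err} vs &{ack,err}  ok label sets agree
                  case ack:
                    Y vs Y  ok
                  case err:
                    Y vs Y  ok

YES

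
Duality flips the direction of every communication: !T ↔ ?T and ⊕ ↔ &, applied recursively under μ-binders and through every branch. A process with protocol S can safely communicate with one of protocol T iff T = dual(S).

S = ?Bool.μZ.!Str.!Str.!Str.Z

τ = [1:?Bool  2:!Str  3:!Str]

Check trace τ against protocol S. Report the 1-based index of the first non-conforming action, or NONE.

NONE

@1 ?Bool  ok  residual = μZ.…
@2 !Str  ok  residual = !Str.!Str.μZ.…
@3 !Str  ok  residual = !Str.μZ.…
trace exhausted — no violation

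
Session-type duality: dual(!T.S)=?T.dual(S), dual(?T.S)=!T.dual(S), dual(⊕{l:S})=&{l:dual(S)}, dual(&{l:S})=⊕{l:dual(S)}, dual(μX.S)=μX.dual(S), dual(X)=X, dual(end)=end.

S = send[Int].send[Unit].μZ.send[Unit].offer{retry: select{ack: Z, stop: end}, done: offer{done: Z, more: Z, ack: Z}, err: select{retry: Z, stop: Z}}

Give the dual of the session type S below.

send[Int] = recv[Int]
  send[Unit] = recv[Unit]
    μZ = μZ  (μ self-dual)
      send[Unit] = recv[Unit]
        offer{retry,done,err} = select{retry,done,err}  (external→internal)
          case retry:
            select{ack,stop} = offer{ack,stop}  (select→offer)
              case ack:
                Z ↦ Z
              case stop:
                end ↦ end
          case done:
            offer{done,more,ack} = select{done,more,ack}  (external→internal)
              case done:
                Z ↦ Z
              case more:
                Z ↦ Z
              case ack:
                Z ↦ Z
          case err:
            select{retry,stop} = offer{retry,stop}  (select→offer)
              case retry:
                Z ↦ Z
              case stop:
                Z ↦ Z

recv[Int].recv[Unit].μZ.recv[Unit].select{retry: offer{ack: Z, stop: end}, done: select{done: Z, more: Z, ack: Z}, err: offer{retry: Z, stop: Z}}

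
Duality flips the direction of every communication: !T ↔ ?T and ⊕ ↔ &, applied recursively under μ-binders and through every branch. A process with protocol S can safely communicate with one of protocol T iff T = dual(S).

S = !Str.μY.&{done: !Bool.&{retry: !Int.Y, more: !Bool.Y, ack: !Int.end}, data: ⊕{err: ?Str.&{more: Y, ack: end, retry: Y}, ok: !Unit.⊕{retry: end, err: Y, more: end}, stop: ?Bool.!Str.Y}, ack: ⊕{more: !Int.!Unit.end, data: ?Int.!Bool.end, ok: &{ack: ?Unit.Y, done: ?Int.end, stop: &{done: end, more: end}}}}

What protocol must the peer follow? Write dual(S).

!Str = ?Str
  μY = μY  (μ self-dual)
    &{done,data,ack} = ⊕{done,data,ack}  (&→⊕)
      case done:
        !Bool = ?Bool
          &{retry,more,ack} = ⊕{retry,more,ack}  (&→⊕)
            case retry:
              !Int = ?Int
                dual(Y) = Y
            case more:
              !Bool = ?Bool
                dual(Y) = Y
            case ack:
              !Int = ?Int
                dual(end) = end
      case data:
        ⊕{err,ok,stop} = &{err,ok,stop}  (⊕→&)
          case err:
            ?Str = !Str
              &{more,ack,retry} = ⊕{more,ack,retry}  (&→⊕)
                case more:
                  dual(Y) = Y
                case ack:
                  dual(end) = end
                case retry:
                  dual(Y) = Y
          case ok:
            !Unit = ?Unit
              ⊕{retry,err,more} = &{retry,err,more}  (⊕→&)
                case retry:
                  dual(end) = end
                case err:
                  dual(Y) = Y
                case more:
                  dual(end) = end
          case stop:
            ?Bool = !Bool
              !Str = ?Str
                dual(Y) = Y
      case ack:
        ⊕{more,data,ok} = &{more,data,ok}  (⊕→&)
          case more:
            !Int = ?Int
              !Unit = ?Unit
                dual(end) = end
          case data:
            ?Int = !Int
              !Bool = ?Bool
                dual(end) = end
          case ok:
            &{ack,done,stop} = ⊕{ack,done,stop}  (&→⊕)
              case ack:
                ?Unit = !Unit
                  dual(Y) = Y
              case done:
                ?Int = !Int
                  dual(end) = end
              case stop:
                &{done,more} = ⊕{done,more}  (&→⊕)
                  case done:
                    dual(end) = end
                  case more:
                    dual(end) = end

?Str.μY.⊕{done: ?Bool.⊕{retry: ?Int.Y, more: ?Bool.Y, ack: ?Int.end}, data: &{err: !Str.⊕{more: Y, ack: end, retry: Y}, ok: ?Unit.&{retry: end, err: Y, more: end}, stop: !Bool.?Str.Y}, ack: &{more: ?Int.?Unit.end, data: !Int.?Bool.end, ok: ⊕{ack: !Unit.Y, done: !Int.end, stop: ⊕{done: end, more: end}}}}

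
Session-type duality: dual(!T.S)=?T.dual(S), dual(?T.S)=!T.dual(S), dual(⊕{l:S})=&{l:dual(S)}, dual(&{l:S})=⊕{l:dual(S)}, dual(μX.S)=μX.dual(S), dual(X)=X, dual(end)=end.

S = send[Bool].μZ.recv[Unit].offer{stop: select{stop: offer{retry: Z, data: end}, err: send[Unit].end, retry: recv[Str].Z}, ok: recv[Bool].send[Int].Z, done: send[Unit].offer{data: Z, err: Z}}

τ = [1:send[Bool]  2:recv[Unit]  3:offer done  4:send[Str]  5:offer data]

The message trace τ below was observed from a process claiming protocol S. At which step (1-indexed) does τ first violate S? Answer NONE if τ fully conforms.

4

@1 send[Bool]  ok  state: μZ.…
@2 recv[Unit]  ok  state: offer{stop: select{stop: offer{retry: μZ.…, data: end}, err: send[Unit].end, retry: recv[Str].μZ.…}, ok: recv[Bool].send[Int].μZ.…, done: send[Unit].offer{data: μZ.…, err: μZ.…}}
@3 offer done  ok  state: send[Unit].offer{data: μZ.…, err: μZ.…}
@4 got send[Str], protocol expects send[Unit]  ✗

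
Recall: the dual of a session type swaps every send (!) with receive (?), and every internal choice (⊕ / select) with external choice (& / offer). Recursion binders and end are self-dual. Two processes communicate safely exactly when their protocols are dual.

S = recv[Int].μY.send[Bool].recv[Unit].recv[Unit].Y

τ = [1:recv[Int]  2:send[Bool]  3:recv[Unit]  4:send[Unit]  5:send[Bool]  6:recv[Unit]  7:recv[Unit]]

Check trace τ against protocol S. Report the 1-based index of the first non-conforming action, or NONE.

step 1: recv[Int]  ok  now at μY.…
step 2: send[Bool]  ok  now at recv[Unit].recv[Unit].μY.…
step 3: recv[Unit]  ok  now at recv[Unit].μY.…
step 4: got send[Unit], protocol expects recv[Unit]  ✗

4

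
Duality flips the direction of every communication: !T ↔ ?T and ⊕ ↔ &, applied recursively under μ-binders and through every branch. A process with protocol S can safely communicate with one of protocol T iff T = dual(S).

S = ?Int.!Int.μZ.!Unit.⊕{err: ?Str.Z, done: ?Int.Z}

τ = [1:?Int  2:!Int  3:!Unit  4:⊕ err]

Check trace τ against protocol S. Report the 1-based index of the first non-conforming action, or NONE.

[1] ?Int  ok  state: !Int.μZ.…
[2] !Int  ok  state: μZ.…
[3] !Unit  ok  state: ⊕{err: ?Str.μZ.…, done: ?Int.μZ.…}
[4] ⊕ err  ok  state: ?Str.μZ.…
τ conforms to S (length 4)

NONE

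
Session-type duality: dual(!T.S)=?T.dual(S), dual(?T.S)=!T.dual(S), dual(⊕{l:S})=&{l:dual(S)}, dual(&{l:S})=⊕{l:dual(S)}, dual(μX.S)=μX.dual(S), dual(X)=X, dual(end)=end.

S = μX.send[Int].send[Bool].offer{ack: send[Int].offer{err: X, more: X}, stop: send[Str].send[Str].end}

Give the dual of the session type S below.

μX ↦ μX  (μ self-dual)
  send[Int] ↦ recv[Int]
    send[Bool] ↦ recv[Bool]
      offer{ack,stop} ↦ select{ack,stop}  (offer→select)
        case ack:
          send[Int] ↦ recv[Int]
            offer{err,more} ↦ select{err,more}  (offer→select)
              case err:
                dual(X) = X
              case more:
                dual(X) = X
        case stop:
          send[Str] ↦ recv[Str]
            send[Str] ↦ recv[Str]
              dual(end) = end

μX.recv[Int].recv[Bool].select{ack: recv[Int].select{err: X, more: X}, stop: recv[Str].recv[Str].end}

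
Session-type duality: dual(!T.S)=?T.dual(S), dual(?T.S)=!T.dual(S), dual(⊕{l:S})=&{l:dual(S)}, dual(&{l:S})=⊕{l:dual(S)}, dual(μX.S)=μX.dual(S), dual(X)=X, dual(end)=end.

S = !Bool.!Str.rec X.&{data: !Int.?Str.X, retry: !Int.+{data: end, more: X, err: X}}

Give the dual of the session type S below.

?Bool.?Str.rec X.+{data: ?Int.!Str.X, retry: ?Int.&{data: end, more: X, err: X}}

!Bool = ?Bool
  !Str = ?Str
    rec X = rec X  (binder kept)
      &{data,retry} = +{data,retry}  (offer→select)
        case data:
          !Int = ?Int
            ?Str = !Str
              X self-dual
        case retry:
          !Int = ?Int
            +{data,more,err} = &{data,more,err}  (⊕→&)
              case data:
                end self-dual
              case more:
                X self-dual
              case err:
                X self-dual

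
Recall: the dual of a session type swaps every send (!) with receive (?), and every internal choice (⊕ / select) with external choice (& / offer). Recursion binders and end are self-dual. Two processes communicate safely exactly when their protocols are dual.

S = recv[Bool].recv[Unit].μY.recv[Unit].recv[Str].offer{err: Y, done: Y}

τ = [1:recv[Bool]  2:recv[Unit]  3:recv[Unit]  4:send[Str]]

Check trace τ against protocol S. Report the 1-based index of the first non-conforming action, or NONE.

4

[1] recv[Bool]  match  residual = recv[Unit].μY.…
[2] recv[Unit]  match  residual = μY.…
[3] recv[Unit]  match  residual = recv[Str].offer{err: μY.…, done: μY.…}
[4] got send[Str], protocol expects recv[Str]  ✗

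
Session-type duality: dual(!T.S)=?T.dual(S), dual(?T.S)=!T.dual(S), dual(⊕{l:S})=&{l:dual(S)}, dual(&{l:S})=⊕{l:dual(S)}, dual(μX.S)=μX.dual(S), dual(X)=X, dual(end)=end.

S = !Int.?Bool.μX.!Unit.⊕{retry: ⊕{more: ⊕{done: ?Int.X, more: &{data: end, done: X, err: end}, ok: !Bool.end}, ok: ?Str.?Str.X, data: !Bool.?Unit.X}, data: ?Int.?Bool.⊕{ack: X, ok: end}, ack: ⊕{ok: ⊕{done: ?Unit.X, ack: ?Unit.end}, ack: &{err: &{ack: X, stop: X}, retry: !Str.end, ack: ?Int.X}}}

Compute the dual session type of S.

!Int = ?Int
  ?Bool = !Bool
    μX = μX  (rec unchanged)
      !Unit = ?Unit
        ⊕{retry,data,ack} = &{retry,data,ack}  (⊕→&)
          case retry:
            ⊕{more,ok,data} = &{more,ok,data}  (⊕→&)
              case more:
                ⊕{done,more,ok} = &{done,more,ok}  (⊕→&)
                  case done:
                    ?Int = !Int
                      X ↦ X
                  case more:
                    &{data,done,err} = ⊕{data,done,err}  (offer→select)
                      case data:
                        end ↦ end
                      case done:
                        X ↦ X
                      case err:
                        end ↦ end
                  case ok:
                    !Bool = ?Bool
                      end ↦ end
              case ok:
                ?Str = !Str
                  ?Str = !Str
                    X ↦ X
              case data:
                !Bool = ?Bool
                  ?Unit = !Unit
                    X ↦ X
          case data:
            ?Int = !Int
              ?Bool = !Bool
                ⊕{ack,ok} = &{ack,ok}  (⊕→&)
                  case ack:
                    X ↦ X
                  case ok:
                    end ↦ end
          case ack:
            ⊕{ok,ack} = &{ok,ack}  (⊕→&)
              case ok:
                ⊕{done,ack} = &{done,ack}  (⊕→&)
                  case done:
                    ?Unit = !Unit
                      X ↦ X
                  case ack:
                    ?Unit = !Unit
                      end ↦ end
              case ack:
                &{err,retry,ack} = ⊕{err,retry,ack}  (offer→select)
                  case err:
                    &{ack,stop} = ⊕{ack,stop}  (offer→select)
                      case ack:
                        X ↦ X
                      case stop:
                        X ↦ X
                  case retry:
                    !Str = ?Str
                      end ↦ end
                  case ack:
                    ?Int = !Int
                      X ↦ X

?Int.!Bool.μX.?Unit.&{retry: &{more: &{done: !Int.X, more: ⊕{data: end, done: X, err: end}, ok: ?Bool.end}, ok: !Str.!Str.X, data: ?Bool.!Unit.X}, data: !Int.!Bool.&{ack: X, ok: end}, ack: &{ok: &{done: !Unit.X, ack: !Unit.end}, ack: ⊕{err: ⊕{ack: X, stop: X}, retry: ?Str.end, ack: !Int.X}}}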